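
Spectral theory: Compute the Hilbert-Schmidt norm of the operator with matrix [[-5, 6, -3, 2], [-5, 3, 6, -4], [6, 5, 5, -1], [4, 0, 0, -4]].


The Hilbert-Schmidt norm is sqrt(sum of squares of all entries).
Sum of squares = (-5)^2 + 6^2 + (-3)^2 + 2^2 + (-5)^2 + 3^2 + 6^2 + (-4)^2 + 6^2 + 5^2 + 5^2 + (-1)^2 + 4^2 + 0^2 + 0^2 + (-4)^2
= 25 + 36 + 9 + 4 + 25 + 9 + 36 + 16 + 36 + 25 + 25 + 1 + 16 + 0 + 0 + 16 = 279
||T||_HS = sqrt(279) = 16.7033

16.7033


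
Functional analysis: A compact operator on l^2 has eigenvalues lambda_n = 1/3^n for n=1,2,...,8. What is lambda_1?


The eigenvalue formula gives lambda_1 = 1/3^1
= 1/3
= 0.3333

0.3333


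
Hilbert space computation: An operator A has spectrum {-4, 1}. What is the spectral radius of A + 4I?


Spectrum of A + 4I = {0, 5}
Spectral radius = max |lambda| over the shifted spectrum
= max(0, 5) = 5

5


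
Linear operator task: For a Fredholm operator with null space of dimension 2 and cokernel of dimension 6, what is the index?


The Fredholm index is defined as ind(T) = dim(ker T) - dim(coker T)
= 2 - 6
= -4

-4


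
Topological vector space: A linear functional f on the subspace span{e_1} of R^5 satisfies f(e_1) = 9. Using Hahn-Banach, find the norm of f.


The norm of f is given by ||f|| = sup_{||x||=1} |f(x)|.
On span{e_1}, ||e_1|| = 1, so ||f|| = |f(e_1)| / ||e_1||
= |9| / 1 = 9.0000

9.0000


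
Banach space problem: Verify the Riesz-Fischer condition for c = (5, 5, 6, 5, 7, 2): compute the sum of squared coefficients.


sum |c_n|^2 = 5^2 + 5^2 + 6^2 + 5^2 + 7^2 + 2^2
= 25 + 25 + 36 + 25 + 49 + 4
= 164

164


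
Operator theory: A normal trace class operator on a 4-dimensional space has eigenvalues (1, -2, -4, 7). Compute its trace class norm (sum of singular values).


For a normal operator, singular values equal |eigenvalues|.
Trace norm = sum |lambda_i| = 1 + 2 + 4 + 7
= 14

14


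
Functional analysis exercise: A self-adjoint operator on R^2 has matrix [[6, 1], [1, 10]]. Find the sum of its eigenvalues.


For a self-adjoint (symmetric) matrix, the eigenvalues are real.
The sum of eigenvalues equals the trace of the matrix.
trace = 6 + 10 = 16

16


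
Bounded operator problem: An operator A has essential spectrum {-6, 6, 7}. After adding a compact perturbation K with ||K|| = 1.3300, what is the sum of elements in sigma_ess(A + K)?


By Weyl's theorem, the essential spectrum is invariant under compact perturbations.
sigma_ess(A + K) = sigma_ess(A) = {-6, 6, 7}
Sum = -6 + 6 + 7 = 7

7


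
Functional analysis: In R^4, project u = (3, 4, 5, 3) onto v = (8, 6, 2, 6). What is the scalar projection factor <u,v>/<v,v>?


Computing <u,v> = 3*8 + 4*6 + 5*2 + 3*6 = 76
Computing <v,v> = 8^2 + 6^2 + 2^2 + 6^2 = 140
Projection coefficient = 76/140 = 0.5429

0.5429


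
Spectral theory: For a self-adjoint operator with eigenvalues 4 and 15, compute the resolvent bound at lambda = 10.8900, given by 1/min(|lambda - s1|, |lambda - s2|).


dist(10.8900, {4, 15}) = min(|10.8900 - 4|, |10.8900 - 15|)
= min(6.8900, 4.1100) = 4.1100
Resolvent bound = 1/4.1100 = 0.2433

0.2433


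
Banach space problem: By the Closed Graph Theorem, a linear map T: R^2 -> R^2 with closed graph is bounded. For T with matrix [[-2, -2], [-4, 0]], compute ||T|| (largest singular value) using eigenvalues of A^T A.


A^T A = [[20, 4], [4, 4]]
trace(A^T A) = 24, det(A^T A) = 64
discriminant = 24^2 - 4*64 = 320
Largest eigenvalue of A^T A = (trace + sqrt(disc))/2 = 20.9443
||T|| = sqrt(20.9443) = 4.5765

4.5765


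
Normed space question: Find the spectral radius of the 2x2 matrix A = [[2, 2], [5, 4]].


For a 2x2 matrix, eigenvalues satisfy lambda^2 - (trace)*lambda + det = 0
trace = 2 + 4 = 6
det = 2*4 - 2*5 = -2
discriminant = 6^2 - 4*(-2) = 44
spectral radius = max |eigenvalue| = 6.3166

6.3166


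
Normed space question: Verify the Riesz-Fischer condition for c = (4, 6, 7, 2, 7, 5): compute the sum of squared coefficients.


sum |c_n|^2 = 4^2 + 6^2 + 7^2 + 2^2 + 7^2 + 5^2
= 16 + 36 + 49 + 4 + 49 + 25
= 179

179


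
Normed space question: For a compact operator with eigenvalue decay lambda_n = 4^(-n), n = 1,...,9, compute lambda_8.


The eigenvalue formula gives lambda_8 = 1/4^8
= 1/65536
= 1.5259e-05

1.5259e-05


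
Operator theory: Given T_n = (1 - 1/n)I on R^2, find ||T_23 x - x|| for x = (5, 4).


T_23 x - x = (1 - 1/23)x - x = -x/23
||x|| = sqrt(41) = 6.4031
||T_23 x - x|| = ||x||/23 = 6.4031/23 = 0.2784

0.2784


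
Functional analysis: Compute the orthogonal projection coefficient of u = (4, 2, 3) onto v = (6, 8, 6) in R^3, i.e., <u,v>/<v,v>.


Computing <u,v> = 4*6 + 2*8 + 3*6 = 58
Computing <v,v> = 6^2 + 8^2 + 6^2 = 136
Projection coefficient = 58/136 = 0.4265

0.4265


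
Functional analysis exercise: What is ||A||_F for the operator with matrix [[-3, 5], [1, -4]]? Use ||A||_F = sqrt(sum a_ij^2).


||A||_F^2 = sum a_ij^2
= (-3)^2 + 5^2 + 1^2 + (-4)^2
= 9 + 25 + 1 + 16 = 51
||A||_F = sqrt(51) = 7.1414

7.1414


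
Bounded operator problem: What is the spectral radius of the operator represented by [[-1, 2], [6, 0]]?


For a 2x2 matrix, eigenvalues satisfy lambda^2 - (trace)*lambda + det = 0
trace = -1 + 0 = -1
det = -1*0 - 2*6 = -12
discriminant = (-1)^2 - 4*(-12) = 49
spectral radius = max |eigenvalue| = 4.0000

4.0000


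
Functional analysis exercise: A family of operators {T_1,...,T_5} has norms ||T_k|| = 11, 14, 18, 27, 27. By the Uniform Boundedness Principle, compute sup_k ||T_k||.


By the Uniform Boundedness Principle, the supremum of norms is finite.
sup_k ||T_k|| = max(11, 14, 18, 27, 27) = 27

27


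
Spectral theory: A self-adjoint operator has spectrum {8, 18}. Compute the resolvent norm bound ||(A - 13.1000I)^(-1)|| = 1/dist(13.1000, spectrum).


dist(13.1000, {8, 18}) = min(|13.1000 - 8|, |13.1000 - 18|)
= min(5.1000, 4.9000) = 4.9000
Resolvent bound = 1/4.9000 = 0.2041

0.2041


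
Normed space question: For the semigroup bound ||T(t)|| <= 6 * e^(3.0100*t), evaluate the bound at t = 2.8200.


||T(2.8200)|| <= 6 * exp(3.0100 * 2.8200)
= 6 * exp(8.4882)
= 6 * 4857.1154
= 29142.6924

29142.6924


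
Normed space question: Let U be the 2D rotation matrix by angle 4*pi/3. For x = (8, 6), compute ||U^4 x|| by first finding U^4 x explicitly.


U is a rotation by theta = 4*pi/3
U^4 = rotation by 4*theta = 16*pi/3 = 4*pi/3 (mod 2*pi)
cos(4*pi/3) = -0.5000, sin(4*pi/3) = -0.8660
U^4 x = (-0.5000 * 8 - -0.8660 * 6, -0.8660 * 8 + -0.5000 * 6)
= (1.1962, -9.9282)
||U^4 x|| = sqrt(1.1962^2 + (-9.9282)^2) = sqrt(100.0000) = 10.0000

10.0000


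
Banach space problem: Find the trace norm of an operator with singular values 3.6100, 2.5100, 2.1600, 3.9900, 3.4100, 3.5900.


The nuclear norm is the sum of all singular values.
||T||_1 = 3.6100 + 2.5100 + 2.1600 + 3.9900 + 3.4100 + 3.5900
= 19.2700

19.2700


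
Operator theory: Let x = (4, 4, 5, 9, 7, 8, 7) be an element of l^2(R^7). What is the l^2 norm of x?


The l^2 norm = (sum |x_i|^2)^(1/2)
Sum of 2th powers = 16 + 16 + 25 + 81 + 49 + 64 + 49 = 300
||x||_2 = (300)^(1/2) = 17.3205

17.3205


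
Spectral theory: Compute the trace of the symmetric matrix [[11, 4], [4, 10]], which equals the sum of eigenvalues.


For a self-adjoint (symmetric) matrix, the eigenvalues are real.
The sum of eigenvalues equals the trace of the matrix.
trace = 11 + 10 = 21

21


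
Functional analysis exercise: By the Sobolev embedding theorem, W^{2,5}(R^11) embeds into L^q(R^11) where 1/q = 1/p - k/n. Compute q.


Using the Sobolev embedding formula: 1/q = 1/p - k/n
1/q = 1/5 - 2/11 = 1/55
q = 1/(1/55) = 55

55.0000


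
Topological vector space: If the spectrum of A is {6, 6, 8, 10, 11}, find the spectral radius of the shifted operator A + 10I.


Spectrum of A + 10I = {16, 16, 18, 20, 21}
Spectral radius = max |lambda| over the shifted spectrum
= max(16, 16, 18, 20, 21) = 21

21


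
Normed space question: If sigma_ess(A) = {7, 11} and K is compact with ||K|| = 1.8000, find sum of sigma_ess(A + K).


By Weyl's theorem, the essential spectrum is invariant under compact perturbations.
sigma_ess(A + K) = sigma_ess(A) = {7, 11}
Sum = 7 + 11 = 18

18


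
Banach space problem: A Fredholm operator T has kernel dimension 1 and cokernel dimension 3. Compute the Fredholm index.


The Fredholm index is defined as ind(T) = dim(ker T) - dim(coker T)
= 1 - 3
= -2

-2


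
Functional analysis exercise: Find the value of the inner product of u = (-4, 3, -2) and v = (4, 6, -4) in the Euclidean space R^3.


Computing the standard inner product <u, v> = sum u_i * v_i
= -4*4 + 3*6 + -2*-4
= -16 + 18 + 8
= 10

10


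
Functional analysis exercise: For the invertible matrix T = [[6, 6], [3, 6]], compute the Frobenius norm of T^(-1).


det(T) = 6*6 - 6*3 = 18
T^(-1) = (1/18) * [[6, -6], [-3, 6]] = [[0.3333, -0.3333], [-0.1667, 0.3333]]
||T^(-1)||_F^2 = 0.3333^2 + (-0.3333)^2 + (-0.1667)^2 + 0.3333^2 = 0.3611
||T^(-1)||_F = sqrt(0.3611) = 0.6009

0.6009


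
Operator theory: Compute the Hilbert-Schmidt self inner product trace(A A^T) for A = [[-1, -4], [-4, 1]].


trace(A * A^T) = sum of squares of all entries
= (-1)^2 + (-4)^2 + (-4)^2 + 1^2
= 1 + 16 + 16 + 1
= 34

34


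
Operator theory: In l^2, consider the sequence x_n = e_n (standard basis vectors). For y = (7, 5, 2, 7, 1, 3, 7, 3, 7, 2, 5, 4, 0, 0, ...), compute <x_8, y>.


x_8 = e_8 is the standard basis vector with 1 in position 8.
<x_8, y> = y_8 = 3
As n -> infinity, <x_n, y> -> 0, confirming weak convergence of (x_n) to 0.

3


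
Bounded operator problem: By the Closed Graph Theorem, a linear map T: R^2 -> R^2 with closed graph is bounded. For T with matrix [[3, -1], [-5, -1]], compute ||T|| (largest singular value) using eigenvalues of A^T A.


A^T A = [[34, 2], [2, 2]]
trace(A^T A) = 36, det(A^T A) = 64
discriminant = 36^2 - 4*64 = 1040
Largest eigenvalue of A^T A = (trace + sqrt(disc))/2 = 34.1245
||T|| = sqrt(34.1245) = 5.8416

5.8416


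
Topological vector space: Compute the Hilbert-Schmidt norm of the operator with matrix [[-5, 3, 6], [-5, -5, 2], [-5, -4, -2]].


The Hilbert-Schmidt norm is sqrt(sum of squares of all entries).
Sum of squares = (-5)^2 + 3^2 + 6^2 + (-5)^2 + (-5)^2 + 2^2 + (-5)^2 + (-4)^2 + (-2)^2
= 25 + 9 + 36 + 25 + 25 + 4 + 25 + 16 + 4 = 169
||T||_HS = sqrt(169) = 13.0000

13.0000


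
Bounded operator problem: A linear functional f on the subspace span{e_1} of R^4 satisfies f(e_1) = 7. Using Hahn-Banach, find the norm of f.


The norm of f is given by ||f|| = sup_{||x||=1} |f(x)|.
On span{e_1}, ||e_1|| = 1, so ||f|| = |f(e_1)| / ||e_1||
= |7| / 1 = 7.0000

7.0000


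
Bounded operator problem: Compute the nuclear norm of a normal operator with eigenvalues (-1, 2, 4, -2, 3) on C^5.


For a normal operator, singular values equal |eigenvalues|.
Trace norm = sum |lambda_i| = 1 + 2 + 4 + 2 + 3
= 12

12


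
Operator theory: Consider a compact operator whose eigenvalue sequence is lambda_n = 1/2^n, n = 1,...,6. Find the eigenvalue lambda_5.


The eigenvalue formula gives lambda_5 = 1/2^5
= 1/32
= 0.0312

0.0312


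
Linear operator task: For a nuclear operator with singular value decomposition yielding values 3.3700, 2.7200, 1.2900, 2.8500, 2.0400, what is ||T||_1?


The nuclear norm is the sum of all singular values.
||T||_1 = 3.3700 + 2.7200 + 1.2900 + 2.8500 + 2.0400
= 12.2700

12.2700


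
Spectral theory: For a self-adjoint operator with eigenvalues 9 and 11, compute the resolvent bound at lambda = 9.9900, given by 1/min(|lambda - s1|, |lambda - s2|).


dist(9.9900, {9, 11}) = min(|9.9900 - 9|, |9.9900 - 11|)
= min(0.9900, 1.0100) = 0.9900
Resolvent bound = 1/0.9900 = 1.0101

1.0101


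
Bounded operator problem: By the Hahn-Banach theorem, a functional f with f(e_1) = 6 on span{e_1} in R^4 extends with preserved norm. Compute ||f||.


The norm of f is given by ||f|| = sup_{||x||=1} |f(x)|.
On span{e_1}, ||e_1|| = 1, so ||f|| = |f(e_1)| / ||e_1||
= |6| / 1 = 6.0000

6.0000


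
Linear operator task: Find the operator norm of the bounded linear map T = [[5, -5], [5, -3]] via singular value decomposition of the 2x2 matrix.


A^T A = [[50, -40], [-40, 34]]
trace(A^T A) = 84, det(A^T A) = 100
discriminant = 84^2 - 4*100 = 6656
Largest eigenvalue of A^T A = (trace + sqrt(disc))/2 = 82.7922
||T|| = sqrt(82.7922) = 9.0990

9.0990


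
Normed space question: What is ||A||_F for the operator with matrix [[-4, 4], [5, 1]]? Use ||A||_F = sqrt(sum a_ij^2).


||A||_F^2 = sum a_ij^2
= (-4)^2 + 4^2 + 5^2 + 1^2
= 16 + 16 + 25 + 1 = 58
||A||_F = sqrt(58) = 7.6158

7.6158


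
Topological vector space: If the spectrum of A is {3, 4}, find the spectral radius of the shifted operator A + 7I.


Spectrum of A + 7I = {10, 11}
Spectral radius = max |lambda| over the shifted spectrum
= max(10, 11) = 11

11


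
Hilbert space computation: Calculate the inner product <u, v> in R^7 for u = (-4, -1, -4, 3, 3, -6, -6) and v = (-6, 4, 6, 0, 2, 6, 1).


Computing the standard inner product <u, v> = sum u_i * v_i
= -4*-6 + -1*4 + -4*6 + 3*0 + 3*2 + -6*6 + -6*1
= 24 + -4 + -24 + 0 + 6 + -36 + -6
= -40

-40


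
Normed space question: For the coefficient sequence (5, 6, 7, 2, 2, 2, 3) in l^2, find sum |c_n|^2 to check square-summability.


sum |c_n|^2 = 5^2 + 6^2 + 7^2 + 2^2 + 2^2 + 2^2 + 3^2
= 25 + 36 + 49 + 4 + 4 + 4 + 9
= 131

131


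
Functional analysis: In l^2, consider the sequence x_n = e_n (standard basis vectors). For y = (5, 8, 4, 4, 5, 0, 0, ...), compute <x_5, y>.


x_5 = e_5 is the standard basis vector with 1 in position 5.
<x_5, y> = y_5 = 5
As n -> infinity, <x_n, y> -> 0, confirming weak convergence of (x_n) to 0.

5


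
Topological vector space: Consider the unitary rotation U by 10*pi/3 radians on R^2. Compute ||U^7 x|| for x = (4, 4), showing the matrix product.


U is a rotation by theta = 10*pi/3
U^7 = rotation by 7*theta = 70*pi/3 = 4*pi/3 (mod 2*pi)
cos(4*pi/3) = -0.5000, sin(4*pi/3) = -0.8660
U^7 x = (-0.5000 * 4 - -0.8660 * 4, -0.8660 * 4 + -0.5000 * 4)
= (1.4641, -5.4641)
||U^7 x|| = sqrt(1.4641^2 + (-5.4641)^2) = sqrt(32.0000) = 5.6569

5.6569


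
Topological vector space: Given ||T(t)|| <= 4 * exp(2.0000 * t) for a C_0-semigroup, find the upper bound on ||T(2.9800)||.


||T(2.9800)|| <= 4 * exp(2.0000 * 2.9800)
= 4 * exp(5.9600)
= 4 * 387.6101
= 1550.4405

1550.4405


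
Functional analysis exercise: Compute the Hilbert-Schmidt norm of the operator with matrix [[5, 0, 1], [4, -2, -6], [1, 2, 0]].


The Hilbert-Schmidt norm is sqrt(sum of squares of all entries).
Sum of squares = 5^2 + 0^2 + 1^2 + 4^2 + (-2)^2 + (-6)^2 + 1^2 + 2^2 + 0^2
= 25 + 0 + 1 + 16 + 4 + 36 + 1 + 4 + 0 = 87
||T||_HS = sqrt(87) = 9.3274

9.3274


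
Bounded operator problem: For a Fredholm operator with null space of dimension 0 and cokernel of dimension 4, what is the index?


The Fredholm index is defined as ind(T) = dim(ker T) - dim(coker T)
= 0 - 4
= -4

-4


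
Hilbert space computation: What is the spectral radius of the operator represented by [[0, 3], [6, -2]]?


For a 2x2 matrix, eigenvalues satisfy lambda^2 - (trace)*lambda + det = 0
trace = 0 + -2 = -2
det = 0*-2 - 3*6 = -18
discriminant = (-2)^2 - 4*(-18) = 76
spectral radius = max |eigenvalue| = 5.3589

5.3589


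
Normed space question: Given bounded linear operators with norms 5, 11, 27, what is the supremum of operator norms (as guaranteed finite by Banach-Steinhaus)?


By the Uniform Boundedness Principle, the supremum of norms is finite.
sup_k ||T_k|| = max(5, 11, 27) = 27

27


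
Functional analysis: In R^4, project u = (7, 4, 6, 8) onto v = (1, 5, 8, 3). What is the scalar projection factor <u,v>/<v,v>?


Computing <u,v> = 7*1 + 4*5 + 6*8 + 8*3 = 99
Computing <v,v> = 1^2 + 5^2 + 8^2 + 3^2 = 99
Projection coefficient = 99/99 = 1.0000

1.0000


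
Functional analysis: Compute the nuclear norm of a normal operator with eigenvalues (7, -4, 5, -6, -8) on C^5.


For a normal operator, singular values equal |eigenvalues|.
Trace norm = sum |lambda_i| = 7 + 4 + 5 + 6 + 8
= 30

30


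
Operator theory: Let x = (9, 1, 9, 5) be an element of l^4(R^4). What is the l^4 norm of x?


The l^4 norm = (sum |x_i|^4)^(1/4)
Sum of 4th powers = 6561 + 1 + 6561 + 625 = 13748
||x||_4 = (13748)^(1/4) = 10.8283

10.8283


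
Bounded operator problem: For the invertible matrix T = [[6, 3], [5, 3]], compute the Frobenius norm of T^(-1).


det(T) = 6*3 - 3*5 = 3
T^(-1) = (1/3) * [[3, -3], [-5, 6]] = [[1.0000, -1.0000], [-1.6667, 2.0000]]
||T^(-1)||_F^2 = 1.0000^2 + (-1.0000)^2 + (-1.6667)^2 + 2.0000^2 = 8.7778
||T^(-1)||_F = sqrt(8.7778) = 2.9627

2.9627


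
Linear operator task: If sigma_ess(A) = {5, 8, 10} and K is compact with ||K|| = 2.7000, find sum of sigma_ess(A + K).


By Weyl's theorem, the essential spectrum is invariant under compact perturbations.
sigma_ess(A + K) = sigma_ess(A) = {5, 8, 10}
Sum = 5 + 8 + 10 = 23

23


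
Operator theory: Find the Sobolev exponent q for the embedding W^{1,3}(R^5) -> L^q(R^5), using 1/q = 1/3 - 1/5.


Using the Sobolev embedding formula: 1/q = 1/p - k/n
1/q = 1/3 - 1/5 = 2/15
q = 1/(2/15) = 15/2 = 7.5000

7.5000


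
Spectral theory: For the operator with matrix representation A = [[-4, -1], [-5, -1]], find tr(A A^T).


trace(A * A^T) = sum of squares of all entries
= (-4)^2 + (-1)^2 + (-5)^2 + (-1)^2
= 16 + 1 + 25 + 1
= 43

43


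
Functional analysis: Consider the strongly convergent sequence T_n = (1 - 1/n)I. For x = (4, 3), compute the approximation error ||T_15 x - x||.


T_15 x - x = (1 - 1/15)x - x = -x/15
||x|| = sqrt(25) = 5.0000
||T_15 x - x|| = ||x||/15 = 5.0000/15 = 0.3333

0.3333


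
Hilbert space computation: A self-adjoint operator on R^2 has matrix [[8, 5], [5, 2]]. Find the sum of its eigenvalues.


For a self-adjoint (symmetric) matrix, the eigenvalues are real.
The sum of eigenvalues equals the trace of the matrix.
trace = 8 + 2 = 10

10


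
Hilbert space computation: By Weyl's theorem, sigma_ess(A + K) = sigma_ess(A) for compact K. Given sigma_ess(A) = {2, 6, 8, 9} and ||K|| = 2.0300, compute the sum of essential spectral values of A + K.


By Weyl's theorem, the essential spectrum is invariant under compact perturbations.
sigma_ess(A + K) = sigma_ess(A) = {2, 6, 8, 9}
Sum = 2 + 6 + 8 + 9 = 25

25


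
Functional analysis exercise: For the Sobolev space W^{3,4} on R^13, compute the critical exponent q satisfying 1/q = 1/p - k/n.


Using the Sobolev embedding formula: 1/q = 1/p - k/n
1/q = 1/4 - 3/13 = 1/52
q = 1/(1/52) = 52

52.0000


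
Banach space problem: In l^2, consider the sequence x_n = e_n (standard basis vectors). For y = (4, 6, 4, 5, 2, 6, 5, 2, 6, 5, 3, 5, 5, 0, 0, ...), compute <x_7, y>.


x_7 = e_7 is the standard basis vector with 1 in position 7.
<x_7, y> = y_7 = 5
As n -> infinity, <x_n, y> -> 0, confirming weak convergence of (x_n) to 0.

5


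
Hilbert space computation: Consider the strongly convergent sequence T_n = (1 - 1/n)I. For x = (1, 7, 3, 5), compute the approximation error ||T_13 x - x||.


T_13 x - x = (1 - 1/13)x - x = -x/13
||x|| = sqrt(84) = 9.1652
||T_13 x - x|| = ||x||/13 = 9.1652/13 = 0.7050

0.7050


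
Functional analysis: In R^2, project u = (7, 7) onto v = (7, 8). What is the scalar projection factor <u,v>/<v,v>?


Computing <u,v> = 7*7 + 7*8 = 105
Computing <v,v> = 7^2 + 8^2 = 113
Projection coefficient = 105/113 = 0.9292

0.9292


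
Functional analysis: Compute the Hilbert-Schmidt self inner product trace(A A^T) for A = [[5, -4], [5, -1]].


trace(A * A^T) = sum of squares of all entries
= 5^2 + (-4)^2 + 5^2 + (-1)^2
= 25 + 16 + 25 + 1
= 67

67


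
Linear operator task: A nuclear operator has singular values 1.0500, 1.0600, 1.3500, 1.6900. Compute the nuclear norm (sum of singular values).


The nuclear norm is the sum of all singular values.
||T||_1 = 1.0500 + 1.0600 + 1.3500 + 1.6900
= 5.1500

5.1500


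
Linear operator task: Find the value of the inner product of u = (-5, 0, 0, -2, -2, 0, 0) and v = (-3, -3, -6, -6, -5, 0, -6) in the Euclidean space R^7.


Computing the standard inner product <u, v> = sum u_i * v_i
= -5*-3 + 0*-3 + 0*-6 + -2*-6 + -2*-5 + 0*0 + 0*-6
= 15 + 0 + 0 + 12 + 10 + 0 + 0
= 37

37


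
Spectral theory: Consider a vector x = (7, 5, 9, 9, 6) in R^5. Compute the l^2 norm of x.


The l^2 norm = (sum |x_i|^2)^(1/2)
Sum of 2th powers = 49 + 25 + 81 + 81 + 36 = 272
||x||_2 = (272)^(1/2) = 16.4924

16.4924


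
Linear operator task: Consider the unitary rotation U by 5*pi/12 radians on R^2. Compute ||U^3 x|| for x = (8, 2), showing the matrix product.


U is a rotation by theta = 5*pi/12
U^3 = rotation by 3*theta = 15*pi/12
cos(15*pi/12) = -0.7071, sin(15*pi/12) = -0.7071
U^3 x = (-0.7071 * 8 - -0.7071 * 2, -0.7071 * 8 + -0.7071 * 2)
= (-4.2426, -7.0711)
||U^3 x|| = sqrt((-4.2426)^2 + (-7.0711)^2) = sqrt(68.0000) = 8.2462

8.2462


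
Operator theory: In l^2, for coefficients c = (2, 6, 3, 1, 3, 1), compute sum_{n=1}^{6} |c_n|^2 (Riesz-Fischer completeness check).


sum |c_n|^2 = 2^2 + 6^2 + 3^2 + 1^2 + 3^2 + 1^2
= 4 + 36 + 9 + 1 + 9 + 1
= 60

60


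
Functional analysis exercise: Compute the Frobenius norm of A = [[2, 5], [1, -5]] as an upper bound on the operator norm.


||A||_F^2 = sum a_ij^2
= 2^2 + 5^2 + 1^2 + (-5)^2
= 4 + 25 + 1 + 25 = 55
||A||_F = sqrt(55) = 7.4162

7.4162


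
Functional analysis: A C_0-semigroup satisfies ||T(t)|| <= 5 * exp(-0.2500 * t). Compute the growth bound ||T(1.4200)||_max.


||T(1.4200)|| <= 5 * exp(-0.2500 * 1.4200)
= 5 * exp(-0.3550)
= 5 * 0.7012
= 3.5059

3.5059


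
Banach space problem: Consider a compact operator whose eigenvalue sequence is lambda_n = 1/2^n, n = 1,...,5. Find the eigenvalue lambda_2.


The eigenvalue formula gives lambda_2 = 1/2^2
= 1/4
= 0.2500

0.2500


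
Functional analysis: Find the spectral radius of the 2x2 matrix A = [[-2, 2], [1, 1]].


For a 2x2 matrix, eigenvalues satisfy lambda^2 - (trace)*lambda + det = 0
trace = -2 + 1 = -1
det = -2*1 - 2*1 = -4
discriminant = (-1)^2 - 4*(-4) = 17
spectral radius = max |eigenvalue| = 2.5616

2.5616


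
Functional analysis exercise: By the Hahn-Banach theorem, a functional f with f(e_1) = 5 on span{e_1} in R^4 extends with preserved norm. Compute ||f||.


The norm of f is given by ||f|| = sup_{||x||=1} |f(x)|.
On span{e_1}, ||e_1|| = 1, so ||f|| = |f(e_1)| / ||e_1||
= |5| / 1 = 5.0000

5.0000


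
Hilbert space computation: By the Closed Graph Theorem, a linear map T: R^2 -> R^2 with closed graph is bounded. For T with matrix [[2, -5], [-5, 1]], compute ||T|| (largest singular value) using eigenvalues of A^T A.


A^T A = [[29, -15], [-15, 26]]
trace(A^T A) = 55, det(A^T A) = 529
discriminant = 55^2 - 4*529 = 909
Largest eigenvalue of A^T A = (trace + sqrt(disc))/2 = 42.5748
||T|| = sqrt(42.5748) = 6.5249

6.5249


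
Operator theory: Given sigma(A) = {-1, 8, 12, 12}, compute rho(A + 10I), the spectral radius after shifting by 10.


Spectrum of A + 10I = {9, 18, 22, 22}
Spectral radius = max |lambda| over the shifted spectrum
= max(9, 18, 22, 22) = 22

22


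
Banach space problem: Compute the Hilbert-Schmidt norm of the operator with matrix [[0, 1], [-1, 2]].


The Hilbert-Schmidt norm is sqrt(sum of squares of all entries).
Sum of squares = 0^2 + 1^2 + (-1)^2 + 2^2
= 0 + 1 + 1 + 4 = 6
||T||_HS = sqrt(6) = 2.4495

2.4495


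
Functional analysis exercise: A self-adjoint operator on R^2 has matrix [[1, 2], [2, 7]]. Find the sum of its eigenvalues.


For a self-adjoint (symmetric) matrix, the eigenvalues are real.
The sum of eigenvalues equals the trace of the matrix.
trace = 1 + 7 = 8

8


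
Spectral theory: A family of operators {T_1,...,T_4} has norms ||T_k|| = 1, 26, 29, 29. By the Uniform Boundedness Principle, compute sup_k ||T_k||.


By the Uniform Boundedness Principle, the supremum of norms is finite.
sup_k ||T_k|| = max(1, 26, 29, 29) = 29

29


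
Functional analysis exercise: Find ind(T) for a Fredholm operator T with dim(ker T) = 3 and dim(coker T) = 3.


The Fredholm index is defined as ind(T) = dim(ker T) - dim(coker T)
= 3 - 3
= 0

0


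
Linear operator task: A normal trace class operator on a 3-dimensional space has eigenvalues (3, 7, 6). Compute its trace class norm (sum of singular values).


For a normal operator, singular values equal |eigenvalues|.
Trace norm = sum |lambda_i| = 3 + 7 + 6
= 16

16


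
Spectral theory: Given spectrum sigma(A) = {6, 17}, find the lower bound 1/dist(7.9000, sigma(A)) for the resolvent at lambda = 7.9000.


dist(7.9000, {6, 17}) = min(|7.9000 - 6|, |7.9000 - 17|)
= min(1.9000, 9.1000) = 1.9000
Resolvent bound = 1/1.9000 = 0.5263

0.5263


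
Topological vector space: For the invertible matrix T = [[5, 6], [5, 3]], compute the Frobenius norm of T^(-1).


det(T) = 5*3 - 6*5 = -15
T^(-1) = (1/-15) * [[3, -6], [-5, 5]] = [[-0.2000, 0.4000], [0.3333, -0.3333]]
||T^(-1)||_F^2 = (-0.2000)^2 + 0.4000^2 + 0.3333^2 + (-0.3333)^2 = 0.4222
||T^(-1)||_F = sqrt(0.4222) = 0.6498

0.6498


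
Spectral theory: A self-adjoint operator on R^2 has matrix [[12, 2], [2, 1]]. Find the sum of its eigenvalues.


For a self-adjoint (symmetric) matrix, the eigenvalues are real.
The sum of eigenvalues equals the trace of the matrix.
trace = 12 + 1 = 13

13


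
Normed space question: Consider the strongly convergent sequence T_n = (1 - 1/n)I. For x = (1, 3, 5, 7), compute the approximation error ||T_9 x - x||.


T_9 x - x = (1 - 1/9)x - x = -x/9
||x|| = sqrt(84) = 9.1652
||T_9 x - x|| = ||x||/9 = 9.1652/9 = 1.0184

1.0184


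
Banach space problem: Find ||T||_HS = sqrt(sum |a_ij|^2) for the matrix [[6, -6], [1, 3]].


The Hilbert-Schmidt norm is sqrt(sum of squares of all entries).
Sum of squares = 6^2 + (-6)^2 + 1^2 + 3^2
= 36 + 36 + 1 + 9 = 82
||T||_HS = sqrt(82) = 9.0554

9.0554


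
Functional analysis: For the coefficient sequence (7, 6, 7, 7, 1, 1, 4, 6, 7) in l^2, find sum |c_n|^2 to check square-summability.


sum |c_n|^2 = 7^2 + 6^2 + 7^2 + 7^2 + 1^2 + 1^2 + 4^2 + 6^2 + 7^2
= 49 + 36 + 49 + 49 + 1 + 1 + 16 + 36 + 49
= 286

286


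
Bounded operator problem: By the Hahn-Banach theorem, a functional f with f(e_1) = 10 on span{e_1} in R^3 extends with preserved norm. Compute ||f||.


The norm of f is given by ||f|| = sup_{||x||=1} |f(x)|.
On span{e_1}, ||e_1|| = 1, so ||f|| = |f(e_1)| / ||e_1||
= |10| / 1 = 10.0000

10.0000


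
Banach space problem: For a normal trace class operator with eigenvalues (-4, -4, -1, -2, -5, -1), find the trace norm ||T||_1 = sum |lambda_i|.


For a normal operator, singular values equal |eigenvalues|.
Trace norm = sum |lambda_i| = 4 + 4 + 1 + 2 + 5 + 1
= 17

17


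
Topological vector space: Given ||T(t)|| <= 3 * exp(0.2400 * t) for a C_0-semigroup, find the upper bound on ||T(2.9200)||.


||T(2.9200)|| <= 3 * exp(0.2400 * 2.9200)
= 3 * exp(0.7008)
= 3 * 2.0154
= 6.0461

6.0461


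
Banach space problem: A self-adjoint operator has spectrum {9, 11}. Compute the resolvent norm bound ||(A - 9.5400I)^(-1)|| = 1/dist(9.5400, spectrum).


dist(9.5400, {9, 11}) = min(|9.5400 - 9|, |9.5400 - 11|)
= min(0.5400, 1.4600) = 0.5400
Resolvent bound = 1/0.5400 = 1.8519

1.8519


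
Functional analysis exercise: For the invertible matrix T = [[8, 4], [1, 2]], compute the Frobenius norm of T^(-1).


det(T) = 8*2 - 4*1 = 12
T^(-1) = (1/12) * [[2, -4], [-1, 8]] = [[0.1667, -0.3333], [-0.0833, 0.6667]]
||T^(-1)||_F^2 = 0.1667^2 + (-0.3333)^2 + (-0.0833)^2 + 0.6667^2 = 0.5903
||T^(-1)||_F = sqrt(0.5903) = 0.7683

0.7683


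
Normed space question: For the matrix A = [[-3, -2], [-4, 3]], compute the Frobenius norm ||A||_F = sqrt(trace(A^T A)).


||A||_F^2 = sum a_ij^2
= (-3)^2 + (-2)^2 + (-4)^2 + 3^2
= 9 + 4 + 16 + 9 = 38
||A||_F = sqrt(38) = 6.1644

6.1644


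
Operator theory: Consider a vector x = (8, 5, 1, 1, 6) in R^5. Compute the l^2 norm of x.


The l^2 norm = (sum |x_i|^2)^(1/2)
Sum of 2th powers = 64 + 25 + 1 + 1 + 36 = 127
||x||_2 = (127)^(1/2) = 11.2694

11.2694


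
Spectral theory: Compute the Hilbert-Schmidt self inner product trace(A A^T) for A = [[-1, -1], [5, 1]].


trace(A * A^T) = sum of squares of all entries
= (-1)^2 + (-1)^2 + 5^2 + 1^2
= 1 + 1 + 25 + 1
= 28

28


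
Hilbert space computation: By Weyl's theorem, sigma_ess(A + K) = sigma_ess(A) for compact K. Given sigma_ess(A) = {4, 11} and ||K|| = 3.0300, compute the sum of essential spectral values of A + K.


By Weyl's theorem, the essential spectrum is invariant under compact perturbations.
sigma_ess(A + K) = sigma_ess(A) = {4, 11}
Sum = 4 + 11 = 15

15


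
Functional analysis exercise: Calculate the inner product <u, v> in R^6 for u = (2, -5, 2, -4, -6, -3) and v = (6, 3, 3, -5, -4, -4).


Computing the standard inner product <u, v> = sum u_i * v_i
= 2*6 + -5*3 + 2*3 + -4*-5 + -6*-4 + -3*-4
= 12 + -15 + 6 + 20 + 24 + 12
= 59

59


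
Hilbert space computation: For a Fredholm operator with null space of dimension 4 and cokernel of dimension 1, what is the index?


The Fredholm index is defined as ind(T) = dim(ker T) - dim(coker T)
= 4 - 1
= 3

3


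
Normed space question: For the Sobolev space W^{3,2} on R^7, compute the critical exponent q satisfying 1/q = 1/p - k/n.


Using the Sobolev embedding formula: 1/q = 1/p - k/n
1/q = 1/2 - 3/7 = 1/14
q = 1/(1/14) = 14

14.0000


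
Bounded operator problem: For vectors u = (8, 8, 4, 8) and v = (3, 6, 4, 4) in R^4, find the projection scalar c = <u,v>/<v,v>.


Computing <u,v> = 8*3 + 8*6 + 4*4 + 8*4 = 120
Computing <v,v> = 3^2 + 6^2 + 4^2 + 4^2 = 77
Projection coefficient = 120/77 = 1.5584

1.5584


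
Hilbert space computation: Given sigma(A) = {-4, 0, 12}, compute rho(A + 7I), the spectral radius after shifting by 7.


Spectrum of A + 7I = {3, 7, 19}
Spectral radius = max |lambda| over the shifted spectrum
= max(3, 7, 19) = 19

19


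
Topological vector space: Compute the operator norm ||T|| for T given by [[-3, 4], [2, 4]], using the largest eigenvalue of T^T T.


A^T A = [[13, -4], [-4, 32]]
trace(A^T A) = 45, det(A^T A) = 400
discriminant = 45^2 - 4*400 = 425
Largest eigenvalue of A^T A = (trace + sqrt(disc))/2 = 32.8078
||T|| = sqrt(32.8078) = 5.7278

5.7278


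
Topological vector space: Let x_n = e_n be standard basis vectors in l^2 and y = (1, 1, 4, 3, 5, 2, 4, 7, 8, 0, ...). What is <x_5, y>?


x_5 = e_5 is the standard basis vector with 1 in position 5.
<x_5, y> = y_5 = 5
As n -> infinity, <x_n, y> -> 0, confirming weak convergence of (x_n) to 0.

5


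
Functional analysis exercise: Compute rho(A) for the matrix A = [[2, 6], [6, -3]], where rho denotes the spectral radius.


For a 2x2 matrix, eigenvalues satisfy lambda^2 - (trace)*lambda + det = 0
trace = 2 + -3 = -1
det = 2*-3 - 6*6 = -42
discriminant = (-1)^2 - 4*(-42) = 169
spectral radius = max |eigenvalue| = 7.0000

7.0000


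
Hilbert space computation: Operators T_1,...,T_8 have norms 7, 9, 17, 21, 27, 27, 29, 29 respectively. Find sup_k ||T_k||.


By the Uniform Boundedness Principle, the supremum of norms is finite.
sup_k ||T_k|| = max(7, 9, 17, 21, 27, 27, 29, 29) = 29

29


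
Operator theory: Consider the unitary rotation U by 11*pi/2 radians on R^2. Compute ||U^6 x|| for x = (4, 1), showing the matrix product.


U is a rotation by theta = 11*pi/2
U^6 = rotation by 6*theta = 66*pi/2 = 2*pi/2 (mod 2*pi)
cos(2*pi/2) = -1.0000, sin(2*pi/2) = 0.0000
U^6 x = (-1.0000 * 4 - 0.0000 * 1, 0.0000 * 4 + -1.0000 * 1)
= (-4.0000, -1.0000)
||U^6 x|| = sqrt((-4.0000)^2 + (-1.0000)^2) = sqrt(17.0000) = 4.1231

4.1231


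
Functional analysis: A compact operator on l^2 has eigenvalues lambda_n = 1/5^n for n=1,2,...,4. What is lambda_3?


The eigenvalue formula gives lambda_3 = 1/5^3
= 1/125
= 0.0080

0.0080


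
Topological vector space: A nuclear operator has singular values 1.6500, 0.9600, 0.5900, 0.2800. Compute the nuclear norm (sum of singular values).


The nuclear norm is the sum of all singular values.
||T||_1 = 1.6500 + 0.9600 + 0.5900 + 0.2800
= 3.4800

3.4800


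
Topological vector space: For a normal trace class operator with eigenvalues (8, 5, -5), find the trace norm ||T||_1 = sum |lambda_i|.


For a normal operator, singular values equal |eigenvalues|.
Trace norm = sum |lambda_i| = 8 + 5 + 5
= 18

18


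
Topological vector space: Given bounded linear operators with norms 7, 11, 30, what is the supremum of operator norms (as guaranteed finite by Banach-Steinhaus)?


By the Uniform Boundedness Principle, the supremum of norms is finite.
sup_k ||T_k|| = max(7, 11, 30) = 30

30


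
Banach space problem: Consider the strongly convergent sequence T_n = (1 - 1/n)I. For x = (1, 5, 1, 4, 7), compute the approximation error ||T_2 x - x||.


T_2 x - x = (1 - 1/2)x - x = -x/2
||x|| = sqrt(92) = 9.5917
||T_2 x - x|| = ||x||/2 = 9.5917/2 = 4.7958

4.7958


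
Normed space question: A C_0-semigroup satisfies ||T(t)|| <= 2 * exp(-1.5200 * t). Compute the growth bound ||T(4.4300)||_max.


||T(4.4300)|| <= 2 * exp(-1.5200 * 4.4300)
= 2 * exp(-6.7336)
= 2 * 0.0012
= 0.0024

0.0024


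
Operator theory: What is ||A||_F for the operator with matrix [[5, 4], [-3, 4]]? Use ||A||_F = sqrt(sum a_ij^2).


||A||_F^2 = sum a_ij^2
= 5^2 + 4^2 + (-3)^2 + 4^2
= 25 + 16 + 9 + 16 = 66
||A||_F = sqrt(66) = 8.1240

8.1240


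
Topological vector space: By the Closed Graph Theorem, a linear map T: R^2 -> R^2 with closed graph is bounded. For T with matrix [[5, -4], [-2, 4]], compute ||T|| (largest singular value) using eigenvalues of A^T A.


A^T A = [[29, -28], [-28, 32]]
trace(A^T A) = 61, det(A^T A) = 144
discriminant = 61^2 - 4*144 = 3145
Largest eigenvalue of A^T A = (trace + sqrt(disc))/2 = 58.5401
||T|| = sqrt(58.5401) = 7.6512

7.6512


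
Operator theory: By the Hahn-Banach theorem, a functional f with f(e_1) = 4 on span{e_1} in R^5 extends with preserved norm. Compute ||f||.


The norm of f is given by ||f|| = sup_{||x||=1} |f(x)|.
On span{e_1}, ||e_1|| = 1, so ||f|| = |f(e_1)| / ||e_1||
= |4| / 1 = 4.0000

4.0000


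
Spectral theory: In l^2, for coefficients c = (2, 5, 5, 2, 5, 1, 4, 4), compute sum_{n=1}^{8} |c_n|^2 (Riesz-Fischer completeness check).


sum |c_n|^2 = 2^2 + 5^2 + 5^2 + 2^2 + 5^2 + 1^2 + 4^2 + 4^2
= 4 + 25 + 25 + 4 + 25 + 1 + 16 + 16
= 116

116


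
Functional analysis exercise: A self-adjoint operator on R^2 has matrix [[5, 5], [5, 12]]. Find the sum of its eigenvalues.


For a self-adjoint (symmetric) matrix, the eigenvalues are real.
The sum of eigenvalues equals the trace of the matrix.
trace = 5 + 12 = 17

17


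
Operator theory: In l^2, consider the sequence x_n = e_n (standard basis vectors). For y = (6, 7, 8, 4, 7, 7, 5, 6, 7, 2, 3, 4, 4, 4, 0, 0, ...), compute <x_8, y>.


x_8 = e_8 is the standard basis vector with 1 in position 8.
<x_8, y> = y_8 = 6
As n -> infinity, <x_n, y> -> 0, confirming weak convergence of (x_n) to 0.

6


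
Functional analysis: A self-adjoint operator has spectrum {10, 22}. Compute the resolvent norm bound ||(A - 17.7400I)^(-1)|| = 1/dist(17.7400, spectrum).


dist(17.7400, {10, 22}) = min(|17.7400 - 10|, |17.7400 - 22|)
= min(7.7400, 4.2600) = 4.2600
Resolvent bound = 1/4.2600 = 0.2347

0.2347


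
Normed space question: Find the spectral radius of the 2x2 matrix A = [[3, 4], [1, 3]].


For a 2x2 matrix, eigenvalues satisfy lambda^2 - (trace)*lambda + det = 0
trace = 3 + 3 = 6
det = 3*3 - 4*1 = 5
discriminant = 6^2 - 4*(5) = 16
spectral radius = max |eigenvalue| = 5.0000

5.0000


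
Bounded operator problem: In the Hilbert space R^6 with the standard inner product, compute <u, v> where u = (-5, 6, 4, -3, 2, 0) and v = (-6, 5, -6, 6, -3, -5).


Computing the standard inner product <u, v> = sum u_i * v_i
= -5*-6 + 6*5 + 4*-6 + -3*6 + 2*-3 + 0*-5
= 30 + 30 + -24 + -18 + -6 + 0
= 12

12


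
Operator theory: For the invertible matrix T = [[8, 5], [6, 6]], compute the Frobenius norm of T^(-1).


det(T) = 8*6 - 5*6 = 18
T^(-1) = (1/18) * [[6, -5], [-6, 8]] = [[0.3333, -0.2778], [-0.3333, 0.4444]]
||T^(-1)||_F^2 = 0.3333^2 + (-0.2778)^2 + (-0.3333)^2 + 0.4444^2 = 0.4969
||T^(-1)||_F = sqrt(0.4969) = 0.7049

0.7049


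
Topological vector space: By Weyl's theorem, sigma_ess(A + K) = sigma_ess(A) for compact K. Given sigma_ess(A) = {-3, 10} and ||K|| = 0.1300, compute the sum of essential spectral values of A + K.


By Weyl's theorem, the essential spectrum is invariant under compact perturbations.
sigma_ess(A + K) = sigma_ess(A) = {-3, 10}
Sum = -3 + 10 = 7

7


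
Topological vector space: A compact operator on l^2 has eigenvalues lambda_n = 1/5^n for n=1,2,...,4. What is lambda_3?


The eigenvalue formula gives lambda_3 = 1/5^3
= 1/125
= 0.0080

0.0080


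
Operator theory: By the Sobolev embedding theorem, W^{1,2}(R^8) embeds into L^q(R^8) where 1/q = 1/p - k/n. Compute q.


Using the Sobolev embedding formula: 1/q = 1/p - k/n
1/q = 1/2 - 1/8 = 3/8
q = 1/(3/8) = 8/3 = 2.6667

2.6667


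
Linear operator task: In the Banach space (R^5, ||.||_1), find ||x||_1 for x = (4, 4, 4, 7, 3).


The l^1 norm equals the sum of absolute values of all components.
||x||_1 = 4 + 4 + 4 + 7 + 3
= 22

22.0000


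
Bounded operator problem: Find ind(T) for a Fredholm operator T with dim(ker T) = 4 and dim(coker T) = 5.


The Fredholm index is defined as ind(T) = dim(ker T) - dim(coker T)
= 4 - 5
= -1

-1


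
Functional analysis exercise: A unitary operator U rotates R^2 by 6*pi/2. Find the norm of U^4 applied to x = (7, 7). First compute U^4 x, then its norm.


U is a rotation by theta = 6*pi/2
U^4 = rotation by 4*theta = 24*pi/2 = 0*pi/2 (mod 2*pi)
cos(0*pi/2) = 1.0000, sin(0*pi/2) = 0.0000
U^4 x = (1.0000 * 7 - 0.0000 * 7, 0.0000 * 7 + 1.0000 * 7)
= (7.0000, 7.0000)
||U^4 x|| = sqrt(7.0000^2 + 7.0000^2) = sqrt(98.0000) = 9.8995

9.8995


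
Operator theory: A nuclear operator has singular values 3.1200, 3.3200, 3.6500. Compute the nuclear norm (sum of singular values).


The nuclear norm is the sum of all singular values.
||T||_1 = 3.1200 + 3.3200 + 3.6500
= 10.0900

10.0900


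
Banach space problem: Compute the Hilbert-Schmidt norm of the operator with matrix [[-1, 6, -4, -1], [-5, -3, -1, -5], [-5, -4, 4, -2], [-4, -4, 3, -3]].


The Hilbert-Schmidt norm is sqrt(sum of squares of all entries).
Sum of squares = (-1)^2 + 6^2 + (-4)^2 + (-1)^2 + (-5)^2 + (-3)^2 + (-1)^2 + (-5)^2 + (-5)^2 + (-4)^2 + 4^2 + (-2)^2 + (-4)^2 + (-4)^2 + 3^2 + (-3)^2
= 1 + 36 + 16 + 1 + 25 + 9 + 1 + 25 + 25 + 16 + 16 + 4 + 16 + 16 + 9 + 9 = 225
||T||_HS = sqrt(225) = 15.0000

15.0000


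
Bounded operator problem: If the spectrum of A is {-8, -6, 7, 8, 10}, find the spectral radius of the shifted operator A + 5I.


Spectrum of A + 5I = {-3, -1, 12, 13, 15}
Spectral radius = max |lambda| over the shifted spectrum
= max(3, 1, 12, 13, 15) = 15

15


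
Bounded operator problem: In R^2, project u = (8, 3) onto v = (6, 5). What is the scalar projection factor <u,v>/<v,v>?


Computing <u,v> = 8*6 + 3*5 = 63
Computing <v,v> = 6^2 + 5^2 = 61
Projection coefficient = 63/61 = 1.0328

1.0328


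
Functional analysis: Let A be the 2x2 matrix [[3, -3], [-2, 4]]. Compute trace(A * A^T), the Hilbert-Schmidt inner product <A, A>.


trace(A * A^T) = sum of squares of all entries
= 3^2 + (-3)^2 + (-2)^2 + 4^2
= 9 + 9 + 4 + 16
= 38

38


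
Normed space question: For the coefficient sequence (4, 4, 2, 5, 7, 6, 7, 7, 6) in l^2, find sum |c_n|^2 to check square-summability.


sum |c_n|^2 = 4^2 + 4^2 + 2^2 + 5^2 + 7^2 + 6^2 + 7^2 + 7^2 + 6^2
= 16 + 16 + 4 + 25 + 49 + 36 + 49 + 49 + 36
= 280

280


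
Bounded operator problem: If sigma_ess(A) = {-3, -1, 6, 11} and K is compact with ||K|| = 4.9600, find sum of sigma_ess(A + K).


By Weyl's theorem, the essential spectrum is invariant under compact perturbations.
sigma_ess(A + K) = sigma_ess(A) = {-3, -1, 6, 11}
Sum = -3 + -1 + 6 + 11 = 13

13
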